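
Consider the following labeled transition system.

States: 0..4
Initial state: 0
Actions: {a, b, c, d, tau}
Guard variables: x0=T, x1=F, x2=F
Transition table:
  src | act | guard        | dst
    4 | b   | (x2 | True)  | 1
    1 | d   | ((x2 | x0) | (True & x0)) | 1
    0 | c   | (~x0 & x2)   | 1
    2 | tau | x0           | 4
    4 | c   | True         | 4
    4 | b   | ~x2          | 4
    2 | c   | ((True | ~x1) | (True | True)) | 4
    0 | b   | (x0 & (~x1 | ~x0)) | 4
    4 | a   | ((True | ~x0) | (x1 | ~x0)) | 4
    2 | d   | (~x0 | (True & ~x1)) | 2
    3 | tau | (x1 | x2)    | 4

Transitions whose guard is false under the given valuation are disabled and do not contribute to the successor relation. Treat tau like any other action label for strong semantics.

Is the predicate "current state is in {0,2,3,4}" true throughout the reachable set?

Answer: INVARIANT VIOLATED at state 1

Working:
Safe = {0,2,3,4}
Reach set: {0,1,4}
  0: safe
  1: ✗ unsafe
  4: safe
reach 1 via b·b — violates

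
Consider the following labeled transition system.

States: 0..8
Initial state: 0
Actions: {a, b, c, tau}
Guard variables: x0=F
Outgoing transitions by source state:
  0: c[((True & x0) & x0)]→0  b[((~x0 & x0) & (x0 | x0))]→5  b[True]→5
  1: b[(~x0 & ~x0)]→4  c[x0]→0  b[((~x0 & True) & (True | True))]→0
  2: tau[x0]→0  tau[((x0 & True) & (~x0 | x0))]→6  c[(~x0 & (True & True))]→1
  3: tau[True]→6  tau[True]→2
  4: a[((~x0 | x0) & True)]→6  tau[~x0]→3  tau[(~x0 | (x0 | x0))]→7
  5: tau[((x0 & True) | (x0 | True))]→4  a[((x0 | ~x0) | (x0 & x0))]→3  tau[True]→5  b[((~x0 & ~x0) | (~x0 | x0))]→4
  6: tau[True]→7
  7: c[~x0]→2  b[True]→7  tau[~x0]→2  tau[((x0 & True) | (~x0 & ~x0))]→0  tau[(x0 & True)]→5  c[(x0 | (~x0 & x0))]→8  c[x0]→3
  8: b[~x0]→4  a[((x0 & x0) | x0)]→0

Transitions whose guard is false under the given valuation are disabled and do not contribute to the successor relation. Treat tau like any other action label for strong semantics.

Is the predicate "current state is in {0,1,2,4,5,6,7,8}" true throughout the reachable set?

Answer: INVARIANT VIOLATED at state 3

Trace:
Allowed set {0,1,2,4,5,6,7,8}
Reachable = {0,1,2,3,4,5,6,7}
  0: ✓
  1: ✓
  2: ✓
  3: VIOLATES
  4: ✓
  5: ✓
  6: ✓
  7: ✓
witness against invariant: b·a → 3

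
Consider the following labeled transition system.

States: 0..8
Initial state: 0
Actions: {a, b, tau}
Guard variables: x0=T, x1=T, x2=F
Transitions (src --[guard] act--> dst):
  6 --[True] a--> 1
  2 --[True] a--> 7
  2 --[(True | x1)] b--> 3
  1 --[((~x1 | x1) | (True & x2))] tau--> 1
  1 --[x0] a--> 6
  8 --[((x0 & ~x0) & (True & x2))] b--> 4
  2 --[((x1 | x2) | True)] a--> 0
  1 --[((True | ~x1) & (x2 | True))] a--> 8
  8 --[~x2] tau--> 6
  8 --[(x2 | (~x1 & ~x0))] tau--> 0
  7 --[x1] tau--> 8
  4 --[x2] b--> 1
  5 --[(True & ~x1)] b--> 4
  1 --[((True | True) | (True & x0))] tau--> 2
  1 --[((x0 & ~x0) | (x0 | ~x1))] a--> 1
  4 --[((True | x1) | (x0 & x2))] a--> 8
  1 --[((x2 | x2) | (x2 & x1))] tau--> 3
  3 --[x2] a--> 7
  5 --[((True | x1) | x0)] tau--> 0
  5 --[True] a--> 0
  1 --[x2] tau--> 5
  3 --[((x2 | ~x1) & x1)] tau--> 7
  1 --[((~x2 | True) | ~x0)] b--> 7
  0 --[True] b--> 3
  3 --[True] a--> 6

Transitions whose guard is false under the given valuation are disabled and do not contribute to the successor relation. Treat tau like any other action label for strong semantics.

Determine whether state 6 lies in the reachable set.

17 transition(s) survive guard evaluation.
depth 0: {0}
depth 1: {3}  cumulative {0,3}
depth 2: {6}  cumulative {0,3,6}
depth 3: {1}  cumulative {0,1,3,6}
depth 4: {2,7,8}  cumulative {0,1,2,3,6,7,8}
Reach set: {0,1,2,3,6,7,8}
trace reaching 6: b·a

Answer: REACHABLE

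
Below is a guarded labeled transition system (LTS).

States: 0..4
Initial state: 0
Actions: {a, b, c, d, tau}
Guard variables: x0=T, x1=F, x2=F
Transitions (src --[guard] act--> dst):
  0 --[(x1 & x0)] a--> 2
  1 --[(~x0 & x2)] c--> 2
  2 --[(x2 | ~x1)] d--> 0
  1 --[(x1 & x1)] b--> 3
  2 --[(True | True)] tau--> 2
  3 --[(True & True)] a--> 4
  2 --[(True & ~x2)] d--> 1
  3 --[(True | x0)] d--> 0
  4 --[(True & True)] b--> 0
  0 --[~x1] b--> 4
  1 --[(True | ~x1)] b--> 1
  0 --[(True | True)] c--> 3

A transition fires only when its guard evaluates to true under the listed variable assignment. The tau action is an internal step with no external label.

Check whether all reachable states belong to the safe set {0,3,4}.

Inv-set: {0,3,4}
R = {0,3,4}
  0: safe
  3: safe
  4: safe

Answer: INVARIANT HOLDS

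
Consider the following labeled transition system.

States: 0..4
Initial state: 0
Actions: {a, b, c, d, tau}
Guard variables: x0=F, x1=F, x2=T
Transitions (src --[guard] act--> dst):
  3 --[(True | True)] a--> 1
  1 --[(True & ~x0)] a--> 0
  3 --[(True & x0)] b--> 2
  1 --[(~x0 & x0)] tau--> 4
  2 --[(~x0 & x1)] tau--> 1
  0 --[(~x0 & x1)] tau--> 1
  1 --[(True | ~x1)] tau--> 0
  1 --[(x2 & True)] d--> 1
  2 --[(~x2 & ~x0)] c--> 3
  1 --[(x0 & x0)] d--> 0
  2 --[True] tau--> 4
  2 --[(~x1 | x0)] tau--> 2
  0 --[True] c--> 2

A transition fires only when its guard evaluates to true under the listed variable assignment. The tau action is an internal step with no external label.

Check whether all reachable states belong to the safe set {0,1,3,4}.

Safe = {0,1,3,4}
Reachable = {0,2,4}
  0: ✓
  2: VIOLATES
  4: ✓
witness against invariant: c → 2

Answer: INVARIANT VIOLATED at state 2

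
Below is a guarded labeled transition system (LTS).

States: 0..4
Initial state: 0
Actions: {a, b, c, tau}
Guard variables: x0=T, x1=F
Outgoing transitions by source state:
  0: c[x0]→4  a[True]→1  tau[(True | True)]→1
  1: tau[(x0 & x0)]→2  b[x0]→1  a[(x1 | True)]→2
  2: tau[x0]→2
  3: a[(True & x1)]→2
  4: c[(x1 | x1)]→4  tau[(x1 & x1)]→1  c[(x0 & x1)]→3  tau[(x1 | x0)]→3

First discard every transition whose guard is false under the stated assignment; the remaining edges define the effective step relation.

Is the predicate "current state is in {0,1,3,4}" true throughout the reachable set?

Answer: INVARIANT VIOLATED at state 2

Analysis:
Allowed set {0,1,3,4}
Reachable = {0,1,2,3,4}
  0: safe
  1: safe
  2: VIOLATES
  3: safe
  4: safe
counterexample path to 2: a·tau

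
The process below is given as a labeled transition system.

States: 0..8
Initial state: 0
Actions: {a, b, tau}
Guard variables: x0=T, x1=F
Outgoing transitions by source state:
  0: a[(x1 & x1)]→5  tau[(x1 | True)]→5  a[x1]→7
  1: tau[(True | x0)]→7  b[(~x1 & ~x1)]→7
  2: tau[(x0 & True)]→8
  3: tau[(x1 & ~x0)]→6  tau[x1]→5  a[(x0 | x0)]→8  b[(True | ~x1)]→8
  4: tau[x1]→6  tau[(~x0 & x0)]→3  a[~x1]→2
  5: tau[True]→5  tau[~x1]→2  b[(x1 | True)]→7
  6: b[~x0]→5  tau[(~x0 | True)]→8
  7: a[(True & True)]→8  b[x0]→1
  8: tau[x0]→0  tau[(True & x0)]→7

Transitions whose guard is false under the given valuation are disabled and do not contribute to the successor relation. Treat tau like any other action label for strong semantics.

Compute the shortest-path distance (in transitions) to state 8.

Answer: 3

Analysis:
BFS to 8:
  L0 = {0}
  L1 = {5}
  L2 = {2,7}
  L3 = {1,8}
first hit 8 at d=3 via tau·b·a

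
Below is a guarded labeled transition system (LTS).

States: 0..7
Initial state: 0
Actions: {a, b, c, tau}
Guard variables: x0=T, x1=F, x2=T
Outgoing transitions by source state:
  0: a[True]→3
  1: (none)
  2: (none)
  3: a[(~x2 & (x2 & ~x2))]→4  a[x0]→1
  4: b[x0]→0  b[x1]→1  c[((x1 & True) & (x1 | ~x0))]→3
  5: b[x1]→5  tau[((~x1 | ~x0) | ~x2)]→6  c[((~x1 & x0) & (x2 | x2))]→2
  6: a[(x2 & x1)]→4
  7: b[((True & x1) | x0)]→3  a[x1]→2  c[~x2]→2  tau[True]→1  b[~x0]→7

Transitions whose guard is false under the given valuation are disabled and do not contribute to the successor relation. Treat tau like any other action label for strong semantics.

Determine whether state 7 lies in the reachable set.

Answer: UNREACHABLE

Working:
After dropping false guards: 7 live edges.
Layer 0: {0}
Layer 1: {3}  cumulative {0,3}
Layer 2: {1}  cumulative {0,1,3}
R = {0,1,3}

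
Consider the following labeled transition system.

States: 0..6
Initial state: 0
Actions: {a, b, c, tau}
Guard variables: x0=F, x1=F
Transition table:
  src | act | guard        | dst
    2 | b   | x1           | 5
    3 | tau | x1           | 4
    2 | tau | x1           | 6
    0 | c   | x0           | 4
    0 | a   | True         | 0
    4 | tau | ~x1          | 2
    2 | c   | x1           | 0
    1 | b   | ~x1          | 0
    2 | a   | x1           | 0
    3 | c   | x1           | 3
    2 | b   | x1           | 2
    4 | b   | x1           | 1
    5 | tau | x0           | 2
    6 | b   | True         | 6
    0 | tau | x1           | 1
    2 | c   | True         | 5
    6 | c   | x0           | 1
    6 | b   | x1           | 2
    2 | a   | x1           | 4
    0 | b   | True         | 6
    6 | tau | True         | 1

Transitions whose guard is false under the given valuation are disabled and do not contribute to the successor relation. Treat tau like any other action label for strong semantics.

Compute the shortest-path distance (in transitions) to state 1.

BFS to 1:
  Layer 0: {0}
  Layer 1: {6}
  Layer 2: {1}
depth(1)=2, e.g. b·tau

Answer: 2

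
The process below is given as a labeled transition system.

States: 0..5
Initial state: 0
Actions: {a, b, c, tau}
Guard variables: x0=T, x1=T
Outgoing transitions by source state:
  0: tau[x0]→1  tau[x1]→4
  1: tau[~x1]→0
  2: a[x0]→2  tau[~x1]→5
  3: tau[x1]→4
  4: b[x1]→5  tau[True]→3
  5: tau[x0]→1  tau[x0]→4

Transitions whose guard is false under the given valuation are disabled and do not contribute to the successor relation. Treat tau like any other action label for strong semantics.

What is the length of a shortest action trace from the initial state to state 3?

Layered search for 3:
  L0 = {0}
  L1 = {1,4}
  L2 = {3,5}
depth(3)=2, e.g. tau·tau

Answer: 2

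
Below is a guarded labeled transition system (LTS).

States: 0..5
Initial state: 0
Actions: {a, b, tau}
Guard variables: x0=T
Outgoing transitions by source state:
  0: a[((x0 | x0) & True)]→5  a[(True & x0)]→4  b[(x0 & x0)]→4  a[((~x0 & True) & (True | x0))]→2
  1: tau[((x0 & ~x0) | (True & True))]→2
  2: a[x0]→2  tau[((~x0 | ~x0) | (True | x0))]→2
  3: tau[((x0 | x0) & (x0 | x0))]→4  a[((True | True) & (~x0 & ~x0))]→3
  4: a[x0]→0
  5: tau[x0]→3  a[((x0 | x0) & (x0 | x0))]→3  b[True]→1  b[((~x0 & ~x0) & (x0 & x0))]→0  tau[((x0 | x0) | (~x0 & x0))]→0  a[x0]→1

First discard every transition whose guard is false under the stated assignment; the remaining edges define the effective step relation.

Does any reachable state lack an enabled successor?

Answer: DEADLOCK-FREE

Trace:
Reach set: {0,1,2,3,4,5}
  0: a→4  a→5  b→4  [3 out]
  1: tau→2  [1 out]
  2: a→2  tau→2  [2 out]
  3: tau→4  [1 out]
  4: a→0  [1 out]
  5: a→1  a→3  b→1  tau→0  tau→3  [5 out]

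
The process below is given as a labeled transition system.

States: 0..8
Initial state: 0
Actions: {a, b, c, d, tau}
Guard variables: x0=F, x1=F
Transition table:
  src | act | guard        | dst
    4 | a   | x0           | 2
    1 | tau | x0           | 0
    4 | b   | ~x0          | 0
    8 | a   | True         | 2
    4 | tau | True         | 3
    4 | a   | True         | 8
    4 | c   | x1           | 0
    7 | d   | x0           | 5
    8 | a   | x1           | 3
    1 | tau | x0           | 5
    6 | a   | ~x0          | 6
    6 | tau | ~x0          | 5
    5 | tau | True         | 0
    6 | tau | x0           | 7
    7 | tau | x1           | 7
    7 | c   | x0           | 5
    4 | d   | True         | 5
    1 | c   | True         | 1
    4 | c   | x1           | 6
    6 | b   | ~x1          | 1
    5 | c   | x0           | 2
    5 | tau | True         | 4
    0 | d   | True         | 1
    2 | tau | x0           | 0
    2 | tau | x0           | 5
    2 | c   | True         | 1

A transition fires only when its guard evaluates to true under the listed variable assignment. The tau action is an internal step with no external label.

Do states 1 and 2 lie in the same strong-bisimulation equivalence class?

Answer: BISIMILAR

Working:
Refine partition for ~:
  π0 = {{0,1,2,3,4,5,6,7,8}}
  π1 = {{0},{1,2},{3,7},{4},{5},{6},{8}}
7 equivalence class(es) (converged in 2)
class of 1: {1,2}; class of 2: {1,2}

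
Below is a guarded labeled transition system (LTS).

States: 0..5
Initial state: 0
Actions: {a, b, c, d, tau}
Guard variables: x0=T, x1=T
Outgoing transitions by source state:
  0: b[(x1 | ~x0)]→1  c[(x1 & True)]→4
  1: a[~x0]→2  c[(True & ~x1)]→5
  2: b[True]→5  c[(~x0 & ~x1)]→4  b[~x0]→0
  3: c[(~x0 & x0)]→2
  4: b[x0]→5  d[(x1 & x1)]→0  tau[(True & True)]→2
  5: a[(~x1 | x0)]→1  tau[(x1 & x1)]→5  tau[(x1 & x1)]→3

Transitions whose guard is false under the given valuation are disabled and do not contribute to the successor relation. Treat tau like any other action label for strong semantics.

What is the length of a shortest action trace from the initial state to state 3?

Answer: 3

Trace:
Layered search for 3:
  L0 = {0}
  L1 = {1,4}
  L2 = {2,5}
  L3 = {3}
3 enters at depth 3; path c·b·tau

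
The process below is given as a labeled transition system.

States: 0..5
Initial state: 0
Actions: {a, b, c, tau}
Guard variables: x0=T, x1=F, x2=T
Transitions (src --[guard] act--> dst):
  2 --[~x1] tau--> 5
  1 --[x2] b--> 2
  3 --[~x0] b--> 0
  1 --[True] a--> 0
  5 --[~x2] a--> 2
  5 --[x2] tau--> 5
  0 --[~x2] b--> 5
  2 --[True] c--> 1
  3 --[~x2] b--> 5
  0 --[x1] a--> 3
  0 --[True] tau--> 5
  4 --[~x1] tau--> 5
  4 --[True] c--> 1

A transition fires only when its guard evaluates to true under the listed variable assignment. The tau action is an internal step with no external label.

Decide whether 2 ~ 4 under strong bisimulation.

Answer: BISIMILAR

Trace:
Bisimulation quotient by refinement:
  π0 = {{0,1,2,3,4,5}}
  π1 = {{0,5},{1},{2,4},{3}}
stable after 2 split(s): 4 block(s)
2∈{2,4}, 4∈{2,4}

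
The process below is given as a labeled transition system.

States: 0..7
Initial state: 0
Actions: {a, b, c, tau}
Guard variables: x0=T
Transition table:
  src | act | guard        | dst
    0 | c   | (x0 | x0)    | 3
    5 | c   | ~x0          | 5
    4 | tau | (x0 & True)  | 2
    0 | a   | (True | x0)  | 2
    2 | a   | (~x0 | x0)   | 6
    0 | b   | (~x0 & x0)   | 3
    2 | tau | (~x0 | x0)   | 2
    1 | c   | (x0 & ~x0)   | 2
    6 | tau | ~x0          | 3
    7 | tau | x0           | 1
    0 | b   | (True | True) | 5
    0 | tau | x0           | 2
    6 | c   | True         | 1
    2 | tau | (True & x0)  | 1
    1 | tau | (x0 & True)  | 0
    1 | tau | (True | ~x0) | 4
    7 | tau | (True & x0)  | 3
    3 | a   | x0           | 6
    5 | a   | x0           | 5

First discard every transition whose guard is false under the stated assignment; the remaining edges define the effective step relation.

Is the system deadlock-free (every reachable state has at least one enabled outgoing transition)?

R = {0,1,2,3,4,5,6}
  0: a→2  b→5  c→3  tau→2  [deg 4]
  1: tau→0  tau→4  [deg 2]
  2: a→6  tau→1  tau→2  [deg 3]
  3: a→6  [deg 1]
  4: tau→2  [deg 1]
  5: a→5  [deg 1]
  6: c→1  [deg 1]

Answer: DEADLOCK-FREE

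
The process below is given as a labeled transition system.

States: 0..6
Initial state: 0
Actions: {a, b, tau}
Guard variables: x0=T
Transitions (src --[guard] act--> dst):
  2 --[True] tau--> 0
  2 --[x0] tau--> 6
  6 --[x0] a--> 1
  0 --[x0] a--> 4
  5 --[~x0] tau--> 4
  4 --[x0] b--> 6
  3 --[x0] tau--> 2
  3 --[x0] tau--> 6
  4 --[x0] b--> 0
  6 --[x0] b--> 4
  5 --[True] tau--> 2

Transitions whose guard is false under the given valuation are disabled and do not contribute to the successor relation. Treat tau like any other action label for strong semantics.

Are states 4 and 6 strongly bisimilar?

Answer: NOT BISIMILAR

Working:
Bisimulation quotient by refinement:
  round 0: {{0,1,2,3,4,5,6}}
  round 1: {{0},{1},{2,3,5},{4},{6}}
  round 2: {{0},{1},{2},{3},{4},{5},{6}}
stable after 3 split(s): 7 block(s)
[4]={4}  [6]={6}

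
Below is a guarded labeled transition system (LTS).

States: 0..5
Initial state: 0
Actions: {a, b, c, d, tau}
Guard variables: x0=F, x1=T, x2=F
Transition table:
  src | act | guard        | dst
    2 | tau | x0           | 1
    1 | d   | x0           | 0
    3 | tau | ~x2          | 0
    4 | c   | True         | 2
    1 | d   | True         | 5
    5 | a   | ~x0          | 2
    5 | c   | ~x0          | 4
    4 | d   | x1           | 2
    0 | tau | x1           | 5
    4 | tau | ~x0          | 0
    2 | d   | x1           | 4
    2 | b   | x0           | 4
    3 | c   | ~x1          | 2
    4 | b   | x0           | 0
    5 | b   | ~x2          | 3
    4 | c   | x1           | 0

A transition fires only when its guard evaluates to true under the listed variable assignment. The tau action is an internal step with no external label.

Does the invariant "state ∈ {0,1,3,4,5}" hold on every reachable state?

Answer: INVARIANT VIOLATED at state 2

Working:
Safe = {0,1,3,4,5}
R = {0,2,3,4,5}
  0: ok
  2: VIOLATES
  3: ok
  4: ok
  5: ok
reach 2 via tau·a — violates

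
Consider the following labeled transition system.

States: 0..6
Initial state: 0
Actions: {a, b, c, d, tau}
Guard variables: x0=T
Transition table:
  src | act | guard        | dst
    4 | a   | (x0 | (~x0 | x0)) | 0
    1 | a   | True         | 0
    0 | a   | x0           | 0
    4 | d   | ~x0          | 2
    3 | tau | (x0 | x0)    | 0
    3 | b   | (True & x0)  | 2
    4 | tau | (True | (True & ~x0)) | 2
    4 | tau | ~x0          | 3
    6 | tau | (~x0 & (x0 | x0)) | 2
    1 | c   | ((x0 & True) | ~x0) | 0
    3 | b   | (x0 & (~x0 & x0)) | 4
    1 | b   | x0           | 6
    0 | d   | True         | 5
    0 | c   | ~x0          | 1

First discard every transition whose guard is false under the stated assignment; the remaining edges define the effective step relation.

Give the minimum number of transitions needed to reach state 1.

Breadth-first toward 1:
  L0 = {0}
  L1 = {5}
1 never appears.

Answer: UNREACHABLE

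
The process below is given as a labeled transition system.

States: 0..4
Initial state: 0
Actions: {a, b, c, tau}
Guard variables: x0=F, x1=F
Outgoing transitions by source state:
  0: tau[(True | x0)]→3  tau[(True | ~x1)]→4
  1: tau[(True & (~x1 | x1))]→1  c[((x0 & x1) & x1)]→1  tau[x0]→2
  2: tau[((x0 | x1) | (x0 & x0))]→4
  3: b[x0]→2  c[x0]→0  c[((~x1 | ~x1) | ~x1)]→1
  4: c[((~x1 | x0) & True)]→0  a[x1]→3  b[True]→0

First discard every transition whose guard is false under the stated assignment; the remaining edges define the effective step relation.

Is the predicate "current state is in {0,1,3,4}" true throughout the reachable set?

Answer: INVARIANT HOLDS

Trace:
Inv-set: {0,1,3,4}
Reachable = {0,1,3,4}
  0: safe
  1: safe
  3: safe
  4: safe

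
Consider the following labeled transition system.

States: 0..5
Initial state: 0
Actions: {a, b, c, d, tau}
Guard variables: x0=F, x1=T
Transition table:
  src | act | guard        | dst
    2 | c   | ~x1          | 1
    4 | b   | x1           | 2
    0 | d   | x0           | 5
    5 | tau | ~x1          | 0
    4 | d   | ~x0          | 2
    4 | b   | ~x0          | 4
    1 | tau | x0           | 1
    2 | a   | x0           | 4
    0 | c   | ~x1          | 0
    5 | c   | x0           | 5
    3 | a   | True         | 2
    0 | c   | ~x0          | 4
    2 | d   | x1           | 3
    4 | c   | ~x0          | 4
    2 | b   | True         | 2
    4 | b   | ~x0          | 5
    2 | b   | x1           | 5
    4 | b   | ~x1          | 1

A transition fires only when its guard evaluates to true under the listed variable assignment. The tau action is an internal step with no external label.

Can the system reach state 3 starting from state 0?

Guard filter leaves 10 enabled edge(s).
L0 = {0}
L1 = {4}  now seen {0,4}
L2 = {2,5}  now seen {0,2,4,5}
L3 = {3}  now seen {0,2,3,4,5}
Reachable = {0,2,3,4,5}
witness 3: c·b·d

Answer: REACHABLE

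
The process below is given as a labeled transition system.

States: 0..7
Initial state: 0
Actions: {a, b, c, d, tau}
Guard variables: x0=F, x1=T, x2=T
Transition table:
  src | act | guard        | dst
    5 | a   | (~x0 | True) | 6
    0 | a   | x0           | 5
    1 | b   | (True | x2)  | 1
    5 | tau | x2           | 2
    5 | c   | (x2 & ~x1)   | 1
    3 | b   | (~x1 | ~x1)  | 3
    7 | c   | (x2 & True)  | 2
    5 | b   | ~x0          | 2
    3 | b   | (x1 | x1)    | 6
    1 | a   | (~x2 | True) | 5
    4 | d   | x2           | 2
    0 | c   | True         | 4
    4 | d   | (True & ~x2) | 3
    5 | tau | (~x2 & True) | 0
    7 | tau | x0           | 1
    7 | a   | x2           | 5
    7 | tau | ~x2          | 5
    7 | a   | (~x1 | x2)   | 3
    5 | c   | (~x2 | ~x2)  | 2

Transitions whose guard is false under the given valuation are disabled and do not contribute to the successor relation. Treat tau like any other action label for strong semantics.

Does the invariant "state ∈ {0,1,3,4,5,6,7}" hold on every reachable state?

Safe = {0,1,3,4,5,6,7}
Reachable = {0,2,4}
  0: ok
  2: ✗ unsafe
  4: ok
counterexample path to 2: c·d

Answer: INVARIANT VIOLATED at state 2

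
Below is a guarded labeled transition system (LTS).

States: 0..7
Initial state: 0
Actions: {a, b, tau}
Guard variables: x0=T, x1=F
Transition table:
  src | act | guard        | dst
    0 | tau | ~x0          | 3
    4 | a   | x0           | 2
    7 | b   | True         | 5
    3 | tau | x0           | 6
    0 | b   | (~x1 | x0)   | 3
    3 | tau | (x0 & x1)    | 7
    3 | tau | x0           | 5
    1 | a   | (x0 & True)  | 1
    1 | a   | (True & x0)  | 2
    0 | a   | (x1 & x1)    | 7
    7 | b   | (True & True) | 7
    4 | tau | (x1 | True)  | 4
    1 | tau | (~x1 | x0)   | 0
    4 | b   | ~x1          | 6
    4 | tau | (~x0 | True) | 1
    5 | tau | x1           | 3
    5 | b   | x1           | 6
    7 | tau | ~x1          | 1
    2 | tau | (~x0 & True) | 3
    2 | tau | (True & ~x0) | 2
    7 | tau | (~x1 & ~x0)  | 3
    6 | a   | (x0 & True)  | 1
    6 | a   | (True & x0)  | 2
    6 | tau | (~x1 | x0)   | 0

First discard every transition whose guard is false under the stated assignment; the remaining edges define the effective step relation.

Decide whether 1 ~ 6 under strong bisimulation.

Answer: BISIMILAR

Working:
Refine partition for ~:
  P[0] = {{0,1,2,3,4,5,6,7}}
  P[1] = {{0},{1,6},{2,5},{3},{4},{7}}
Fixed point at round 2; 6 class(es).
1∈{1,6}, 6∈{1,6}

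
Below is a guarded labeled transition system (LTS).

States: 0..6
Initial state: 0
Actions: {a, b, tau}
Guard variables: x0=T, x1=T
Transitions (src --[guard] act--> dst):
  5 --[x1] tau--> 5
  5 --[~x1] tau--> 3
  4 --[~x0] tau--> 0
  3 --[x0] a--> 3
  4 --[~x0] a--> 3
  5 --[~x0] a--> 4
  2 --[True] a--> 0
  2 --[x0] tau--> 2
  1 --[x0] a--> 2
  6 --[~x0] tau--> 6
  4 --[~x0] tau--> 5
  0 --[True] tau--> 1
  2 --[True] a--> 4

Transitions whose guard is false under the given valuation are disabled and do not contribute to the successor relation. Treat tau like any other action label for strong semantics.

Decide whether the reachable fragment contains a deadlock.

Answer: DEADLOCK at state 4

Analysis:
R = {0,1,2,4}
  0: tau→1  [deg 1]
  1: a→2  [deg 1]
  2: a→0  a→4  tau→2  [deg 3]
  4: ∅  [deadlock]
witness 4: tau·a·a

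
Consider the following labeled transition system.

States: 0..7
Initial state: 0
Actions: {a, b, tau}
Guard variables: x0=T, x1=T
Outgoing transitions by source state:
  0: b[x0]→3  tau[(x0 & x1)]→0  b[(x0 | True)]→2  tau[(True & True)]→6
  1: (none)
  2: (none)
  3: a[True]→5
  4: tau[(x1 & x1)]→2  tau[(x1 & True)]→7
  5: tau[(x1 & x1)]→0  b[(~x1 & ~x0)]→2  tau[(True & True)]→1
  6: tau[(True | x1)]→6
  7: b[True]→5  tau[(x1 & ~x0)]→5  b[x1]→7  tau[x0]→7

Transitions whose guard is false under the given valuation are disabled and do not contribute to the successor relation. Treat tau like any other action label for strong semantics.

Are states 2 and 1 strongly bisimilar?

Answer: BISIMILAR

Trace:
Refine partition for ~:
  π0 = {{0,1,2,3,4,5,6,7}}
  π1 = {{0,7},{1,2},{3},{4,5,6}}
  π2 = {{0},{1,2},{3},{4,5},{6},{7}}
  π3 = {{0},{1,2},{3},{4},{5},{6},{7}}
stable after 4 split(s): 7 block(s)
[2]={1,2}  [1]={1,2}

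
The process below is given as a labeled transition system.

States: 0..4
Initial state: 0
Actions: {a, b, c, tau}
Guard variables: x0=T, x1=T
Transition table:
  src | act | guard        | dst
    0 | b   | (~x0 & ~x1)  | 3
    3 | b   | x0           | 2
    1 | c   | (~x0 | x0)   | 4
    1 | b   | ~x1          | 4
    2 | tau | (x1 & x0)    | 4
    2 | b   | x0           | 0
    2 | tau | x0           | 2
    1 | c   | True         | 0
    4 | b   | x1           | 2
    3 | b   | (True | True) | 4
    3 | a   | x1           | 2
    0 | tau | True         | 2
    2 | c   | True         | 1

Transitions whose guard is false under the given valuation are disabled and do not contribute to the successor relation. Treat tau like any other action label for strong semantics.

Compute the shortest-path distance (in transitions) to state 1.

Answer: 2

Working:
Layered search for 1:
  depth 0: {0}
  depth 1: {2}
  depth 2: {1,4}
1 enters at depth 2; path tau·c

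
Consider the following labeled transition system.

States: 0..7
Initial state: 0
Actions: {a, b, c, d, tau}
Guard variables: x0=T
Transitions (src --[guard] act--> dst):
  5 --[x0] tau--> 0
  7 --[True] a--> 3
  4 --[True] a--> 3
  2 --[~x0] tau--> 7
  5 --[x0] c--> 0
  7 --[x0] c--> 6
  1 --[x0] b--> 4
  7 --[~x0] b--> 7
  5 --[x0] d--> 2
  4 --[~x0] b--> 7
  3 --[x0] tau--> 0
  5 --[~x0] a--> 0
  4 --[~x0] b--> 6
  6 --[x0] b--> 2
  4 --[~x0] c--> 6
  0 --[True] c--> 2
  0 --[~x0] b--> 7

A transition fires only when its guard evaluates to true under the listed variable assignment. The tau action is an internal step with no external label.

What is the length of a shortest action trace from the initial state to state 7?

Answer: UNREACHABLE

Analysis:
BFS to 7:
  L0 = {0}
  L1 = {2}
7 never appears.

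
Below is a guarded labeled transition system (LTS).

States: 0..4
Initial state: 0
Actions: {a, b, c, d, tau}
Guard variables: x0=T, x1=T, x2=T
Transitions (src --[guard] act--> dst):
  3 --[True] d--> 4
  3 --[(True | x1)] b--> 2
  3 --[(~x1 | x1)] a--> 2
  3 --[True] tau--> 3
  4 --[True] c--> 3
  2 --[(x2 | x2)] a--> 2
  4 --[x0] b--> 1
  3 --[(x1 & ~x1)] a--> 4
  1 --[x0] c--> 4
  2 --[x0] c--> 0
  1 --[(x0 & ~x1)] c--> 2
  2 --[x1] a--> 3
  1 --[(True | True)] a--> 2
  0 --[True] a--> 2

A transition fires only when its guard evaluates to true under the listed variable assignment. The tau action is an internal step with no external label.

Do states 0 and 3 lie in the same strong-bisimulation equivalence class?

Refine partition for ~:
  P[0] = {{0,1,2,3,4}}
  P[1] = {{0},{1,2},{3},{4}}
  P[2] = {{0},{1},{2},{3},{4}}
Fixed point at round 3; 5 class(es).
[0]={0}  [3]={3}

Answer: NOT BISIMILAR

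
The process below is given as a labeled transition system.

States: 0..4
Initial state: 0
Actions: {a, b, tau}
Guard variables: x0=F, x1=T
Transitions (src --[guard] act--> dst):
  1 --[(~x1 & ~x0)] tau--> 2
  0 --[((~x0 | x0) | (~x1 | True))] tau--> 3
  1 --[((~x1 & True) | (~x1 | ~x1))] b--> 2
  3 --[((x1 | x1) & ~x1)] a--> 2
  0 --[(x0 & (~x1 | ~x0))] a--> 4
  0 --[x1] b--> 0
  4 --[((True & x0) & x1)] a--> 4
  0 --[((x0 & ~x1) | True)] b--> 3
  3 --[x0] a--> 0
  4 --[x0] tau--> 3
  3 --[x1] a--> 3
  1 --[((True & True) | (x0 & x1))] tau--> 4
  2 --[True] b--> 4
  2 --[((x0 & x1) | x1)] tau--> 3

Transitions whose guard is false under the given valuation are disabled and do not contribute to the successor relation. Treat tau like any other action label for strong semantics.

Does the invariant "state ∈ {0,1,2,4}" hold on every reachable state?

Answer: INVARIANT VIOLATED at state 3

Trace:
Safe = {0,1,2,4}
R = {0,3}
  0: ok
  3: ✗ unsafe
witness against invariant: tau → 3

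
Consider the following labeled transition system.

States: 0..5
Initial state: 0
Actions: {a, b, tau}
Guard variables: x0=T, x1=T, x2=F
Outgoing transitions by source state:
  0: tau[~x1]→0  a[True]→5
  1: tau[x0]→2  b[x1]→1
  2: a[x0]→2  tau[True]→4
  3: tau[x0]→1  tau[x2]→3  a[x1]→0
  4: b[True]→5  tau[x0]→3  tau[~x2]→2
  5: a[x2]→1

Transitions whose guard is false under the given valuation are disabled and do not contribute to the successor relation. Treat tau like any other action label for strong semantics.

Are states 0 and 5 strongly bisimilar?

Answer: NOT BISIMILAR

Trace:
Compute ~ classes (split until stable):
  round 0: {{0,1,2,3,4,5}}
  round 1: {{0},{1,4},{2,3},{5}}
  round 2: {{0},{1},{2},{3},{4},{5}}
stable after 3 split(s): 6 block(s)
[0]={0}  [5]={5}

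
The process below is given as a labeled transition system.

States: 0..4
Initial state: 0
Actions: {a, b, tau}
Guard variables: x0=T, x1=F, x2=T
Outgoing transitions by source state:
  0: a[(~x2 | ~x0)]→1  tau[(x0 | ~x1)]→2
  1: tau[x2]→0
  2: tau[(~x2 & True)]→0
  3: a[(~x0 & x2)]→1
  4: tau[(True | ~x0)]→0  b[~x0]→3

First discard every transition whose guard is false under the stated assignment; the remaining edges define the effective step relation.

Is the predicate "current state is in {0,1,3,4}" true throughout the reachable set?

Answer: INVARIANT VIOLATED at state 2

Working:
Safe = {0,1,3,4}
R = {0,2}
  0: ok
  2: ✗ unsafe
counterexample path to 2: tau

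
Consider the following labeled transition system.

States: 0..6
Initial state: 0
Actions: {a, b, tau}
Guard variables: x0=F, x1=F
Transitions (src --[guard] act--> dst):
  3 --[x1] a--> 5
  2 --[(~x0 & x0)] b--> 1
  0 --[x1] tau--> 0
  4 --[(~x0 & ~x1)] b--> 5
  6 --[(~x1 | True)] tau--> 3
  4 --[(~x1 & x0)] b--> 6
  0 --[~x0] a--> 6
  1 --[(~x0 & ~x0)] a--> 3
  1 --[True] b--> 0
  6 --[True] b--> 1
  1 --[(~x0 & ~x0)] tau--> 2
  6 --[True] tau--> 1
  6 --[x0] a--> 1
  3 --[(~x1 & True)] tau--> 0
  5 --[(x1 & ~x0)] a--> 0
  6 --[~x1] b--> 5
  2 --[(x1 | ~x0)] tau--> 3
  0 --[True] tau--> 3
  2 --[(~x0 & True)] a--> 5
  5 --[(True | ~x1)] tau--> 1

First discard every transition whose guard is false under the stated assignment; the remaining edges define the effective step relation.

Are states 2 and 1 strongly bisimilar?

Answer: NOT BISIMILAR

Working:
Compute ~ classes (split until stable):
  P[0] = {{0,1,2,3,4,5,6}}
  P[1] = {{0,2},{1},{3,5},{4},{6}}
  P[2] = {{0},{1},{2},{3},{4},{5},{6}}
stable after 3 split(s): 7 block(s)
class of 2: {2}; class of 1: {1}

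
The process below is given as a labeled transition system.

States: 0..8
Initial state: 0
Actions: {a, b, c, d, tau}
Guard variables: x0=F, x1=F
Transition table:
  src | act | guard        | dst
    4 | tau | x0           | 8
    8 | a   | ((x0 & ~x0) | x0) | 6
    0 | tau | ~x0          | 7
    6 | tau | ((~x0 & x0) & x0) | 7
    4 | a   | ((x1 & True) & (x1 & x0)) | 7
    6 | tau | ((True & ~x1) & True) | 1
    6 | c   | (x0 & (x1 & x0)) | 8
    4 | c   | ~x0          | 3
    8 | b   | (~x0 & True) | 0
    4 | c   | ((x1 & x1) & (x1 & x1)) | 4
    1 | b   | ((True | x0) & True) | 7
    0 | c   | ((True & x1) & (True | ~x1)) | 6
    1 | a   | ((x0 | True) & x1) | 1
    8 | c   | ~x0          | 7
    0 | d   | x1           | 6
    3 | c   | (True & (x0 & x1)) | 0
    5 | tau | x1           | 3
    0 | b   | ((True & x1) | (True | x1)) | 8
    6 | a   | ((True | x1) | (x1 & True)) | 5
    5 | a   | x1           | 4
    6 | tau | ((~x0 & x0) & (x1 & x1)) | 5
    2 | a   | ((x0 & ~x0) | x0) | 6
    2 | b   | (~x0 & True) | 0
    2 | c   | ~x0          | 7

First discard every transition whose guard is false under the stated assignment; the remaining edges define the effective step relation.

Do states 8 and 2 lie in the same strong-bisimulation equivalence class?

Answer: BISIMILAR

Trace:
Bisimulation quotient by refinement:
  P[0] = {{0,1,2,3,4,5,6,7,8}}
  P[1] = {{0},{1},{2,8},{3,5,7},{4},{6}}
Fixed point at round 2; 6 class(es).
class of 8: {2,8}; class of 2: {2,8}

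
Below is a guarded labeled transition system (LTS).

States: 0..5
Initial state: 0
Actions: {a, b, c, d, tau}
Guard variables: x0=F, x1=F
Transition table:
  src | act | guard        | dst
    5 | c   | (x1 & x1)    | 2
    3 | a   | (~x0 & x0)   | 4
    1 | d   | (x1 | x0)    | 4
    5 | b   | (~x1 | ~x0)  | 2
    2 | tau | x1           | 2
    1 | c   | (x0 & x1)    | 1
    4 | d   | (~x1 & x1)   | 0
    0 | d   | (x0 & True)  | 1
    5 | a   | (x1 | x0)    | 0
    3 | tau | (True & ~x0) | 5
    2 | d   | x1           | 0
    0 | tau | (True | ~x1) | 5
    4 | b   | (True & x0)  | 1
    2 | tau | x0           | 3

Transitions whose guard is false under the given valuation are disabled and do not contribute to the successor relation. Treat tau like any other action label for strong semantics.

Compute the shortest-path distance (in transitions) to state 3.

Answer: UNREACHABLE

Working:
BFS to 3:
  Layer 0: {0}
  Layer 1: {5}
  Layer 2: {2}
3 never appears.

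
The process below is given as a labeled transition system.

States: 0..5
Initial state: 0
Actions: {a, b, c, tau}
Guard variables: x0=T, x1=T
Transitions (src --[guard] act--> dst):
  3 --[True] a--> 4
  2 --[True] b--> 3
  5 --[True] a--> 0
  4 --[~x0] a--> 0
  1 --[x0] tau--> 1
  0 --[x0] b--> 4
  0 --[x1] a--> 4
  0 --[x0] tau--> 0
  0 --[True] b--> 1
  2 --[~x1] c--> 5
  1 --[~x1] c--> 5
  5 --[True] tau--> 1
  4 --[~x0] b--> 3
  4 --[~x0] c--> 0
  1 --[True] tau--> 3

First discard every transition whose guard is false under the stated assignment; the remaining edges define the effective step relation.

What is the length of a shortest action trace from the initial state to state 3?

Breadth-first toward 3:
  depth 0: {0}
  depth 1: {1,4}
  depth 2: {3}
depth(3)=2, e.g. b·tau

Answer: 2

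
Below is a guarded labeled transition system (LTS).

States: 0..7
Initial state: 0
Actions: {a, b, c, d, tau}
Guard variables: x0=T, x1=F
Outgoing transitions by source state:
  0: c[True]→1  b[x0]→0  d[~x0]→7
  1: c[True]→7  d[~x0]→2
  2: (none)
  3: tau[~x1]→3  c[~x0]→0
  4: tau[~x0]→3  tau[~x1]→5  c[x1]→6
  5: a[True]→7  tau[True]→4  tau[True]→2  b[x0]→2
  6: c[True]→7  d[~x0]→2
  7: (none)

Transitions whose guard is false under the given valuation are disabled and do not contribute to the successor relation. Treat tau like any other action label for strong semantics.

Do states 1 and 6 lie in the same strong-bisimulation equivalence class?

Compute ~ classes (split until stable):
  P[0] = {{0,1,2,3,4,5,6,7}}
  P[1] = {{0},{1,6},{2,7},{3,4},{5}}
  P[2] = {{0},{1,6},{2,7},{3},{4},{5}}
6 equivalence class(es) (converged in 3)
class of 1: {1,6}; class of 6: {1,6}

Answer: BISIMILAR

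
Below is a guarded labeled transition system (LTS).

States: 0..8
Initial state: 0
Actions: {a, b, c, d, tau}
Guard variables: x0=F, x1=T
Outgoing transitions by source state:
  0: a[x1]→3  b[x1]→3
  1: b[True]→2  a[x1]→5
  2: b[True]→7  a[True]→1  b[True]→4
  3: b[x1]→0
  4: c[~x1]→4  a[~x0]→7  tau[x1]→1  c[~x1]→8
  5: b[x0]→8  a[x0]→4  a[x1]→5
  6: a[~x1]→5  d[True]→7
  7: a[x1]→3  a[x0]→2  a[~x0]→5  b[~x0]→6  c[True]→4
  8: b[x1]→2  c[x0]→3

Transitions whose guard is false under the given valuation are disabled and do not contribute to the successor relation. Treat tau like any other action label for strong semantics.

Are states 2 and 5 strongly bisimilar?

Answer: NOT BISIMILAR

Working:
Bisimulation quotient by refinement:
  round 0: {{0,1,2,3,4,5,6,7,8}}
  round 1: {{0,1,2},{3,8},{4},{5},{6},{7}}
  round 2: {{0},{1},{2},{3,8},{4},{5},{6},{7}}
  round 3: {{0},{1},{2},{3},{4},{5},{6},{7},{8}}
Fixed point at round 4; 9 class(es).
[2]={2}  [5]={5}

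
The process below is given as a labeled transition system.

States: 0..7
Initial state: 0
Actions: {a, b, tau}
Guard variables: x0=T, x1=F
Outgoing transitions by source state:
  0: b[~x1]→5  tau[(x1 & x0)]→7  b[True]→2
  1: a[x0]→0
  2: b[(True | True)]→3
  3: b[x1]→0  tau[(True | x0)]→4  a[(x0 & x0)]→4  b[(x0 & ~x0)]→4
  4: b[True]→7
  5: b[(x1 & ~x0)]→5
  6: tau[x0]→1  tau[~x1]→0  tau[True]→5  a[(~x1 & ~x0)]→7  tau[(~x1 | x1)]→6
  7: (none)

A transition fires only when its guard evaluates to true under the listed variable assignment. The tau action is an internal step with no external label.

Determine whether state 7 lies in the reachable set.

Answer: REACHABLE

Analysis:
After dropping false guards: 11 live edges.
Layer 0: {0}
Layer 1: {2,5}  now seen {0,2,5}
Layer 2: {3}  now seen {0,2,3,5}
Layer 3: {4}  now seen {0,2,3,4,5}
Layer 4: {7}  now seen {0,2,3,4,5,7}
Reach set: {0,2,3,4,5,7}
witness 7: b·b·tau·b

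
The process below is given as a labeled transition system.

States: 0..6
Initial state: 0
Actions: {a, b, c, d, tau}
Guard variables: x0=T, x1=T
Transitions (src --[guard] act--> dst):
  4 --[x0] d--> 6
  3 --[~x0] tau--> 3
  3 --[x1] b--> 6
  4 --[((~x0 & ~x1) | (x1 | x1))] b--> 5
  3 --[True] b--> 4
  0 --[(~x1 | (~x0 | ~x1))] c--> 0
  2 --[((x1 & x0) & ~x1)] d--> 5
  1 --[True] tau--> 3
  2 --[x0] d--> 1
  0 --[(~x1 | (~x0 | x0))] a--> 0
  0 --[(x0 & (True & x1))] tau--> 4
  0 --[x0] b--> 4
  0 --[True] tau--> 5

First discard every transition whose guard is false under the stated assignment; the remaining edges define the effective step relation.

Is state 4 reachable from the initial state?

Answer: REACHABLE

Trace:
10 transition(s) survive guard evaluation.
L0 = {0}
L1 = {4,5}  now seen {0,4,5}
L2 = {6}  now seen {0,4,5,6}
Reachable = {0,4,5,6}
trace reaching 4: tau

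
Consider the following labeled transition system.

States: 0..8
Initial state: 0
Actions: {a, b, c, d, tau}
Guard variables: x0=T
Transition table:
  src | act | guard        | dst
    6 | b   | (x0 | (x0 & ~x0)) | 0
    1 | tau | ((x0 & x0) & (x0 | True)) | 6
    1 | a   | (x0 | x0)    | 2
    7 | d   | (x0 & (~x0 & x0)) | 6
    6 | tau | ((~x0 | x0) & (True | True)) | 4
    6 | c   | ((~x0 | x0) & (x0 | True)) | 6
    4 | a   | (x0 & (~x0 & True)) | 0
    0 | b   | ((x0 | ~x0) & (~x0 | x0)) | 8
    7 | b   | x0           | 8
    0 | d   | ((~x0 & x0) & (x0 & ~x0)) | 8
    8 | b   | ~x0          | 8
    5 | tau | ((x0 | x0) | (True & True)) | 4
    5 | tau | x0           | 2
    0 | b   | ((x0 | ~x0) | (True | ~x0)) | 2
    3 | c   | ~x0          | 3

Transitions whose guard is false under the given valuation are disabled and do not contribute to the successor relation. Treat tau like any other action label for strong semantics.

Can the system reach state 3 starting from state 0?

After dropping false guards: 10 live edges.
depth 0: {0}
depth 1: {2,8}  total {0,2,8}
Reachable = {0,2,8}

Answer: UNREACHABLE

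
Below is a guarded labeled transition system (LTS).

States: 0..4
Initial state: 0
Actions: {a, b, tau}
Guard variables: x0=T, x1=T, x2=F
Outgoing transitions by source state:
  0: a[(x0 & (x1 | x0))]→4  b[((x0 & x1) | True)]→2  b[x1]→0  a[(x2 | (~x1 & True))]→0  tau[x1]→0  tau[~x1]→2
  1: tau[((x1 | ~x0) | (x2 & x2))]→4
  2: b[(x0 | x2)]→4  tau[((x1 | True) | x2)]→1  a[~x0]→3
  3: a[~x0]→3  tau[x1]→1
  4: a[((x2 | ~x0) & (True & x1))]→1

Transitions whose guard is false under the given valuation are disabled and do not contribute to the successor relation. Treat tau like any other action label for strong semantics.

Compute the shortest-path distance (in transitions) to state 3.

Answer: UNREACHABLE

Analysis:
Layered search for 3:
  depth 0: {0}
  depth 1: {2,4}
  depth 2: {1}
3 never appears.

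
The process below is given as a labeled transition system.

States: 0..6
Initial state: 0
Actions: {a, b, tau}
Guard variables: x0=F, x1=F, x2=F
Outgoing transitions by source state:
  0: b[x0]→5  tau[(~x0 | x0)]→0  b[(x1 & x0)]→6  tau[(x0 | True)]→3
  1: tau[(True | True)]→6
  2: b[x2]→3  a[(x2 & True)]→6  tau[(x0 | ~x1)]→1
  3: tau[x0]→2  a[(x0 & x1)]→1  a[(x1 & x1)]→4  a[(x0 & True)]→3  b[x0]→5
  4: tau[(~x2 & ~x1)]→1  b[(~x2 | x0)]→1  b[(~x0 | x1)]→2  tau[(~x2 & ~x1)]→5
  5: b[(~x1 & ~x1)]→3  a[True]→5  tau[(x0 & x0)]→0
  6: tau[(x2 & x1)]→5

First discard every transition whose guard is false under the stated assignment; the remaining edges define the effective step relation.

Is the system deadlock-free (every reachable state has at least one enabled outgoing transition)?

Answer: DEADLOCK at state 3

Working:
R = {0,3}
  0: tau→0  tau→3  [2 exit(s)]
  3: ∅  [no exit]
trace reaching 3: tau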